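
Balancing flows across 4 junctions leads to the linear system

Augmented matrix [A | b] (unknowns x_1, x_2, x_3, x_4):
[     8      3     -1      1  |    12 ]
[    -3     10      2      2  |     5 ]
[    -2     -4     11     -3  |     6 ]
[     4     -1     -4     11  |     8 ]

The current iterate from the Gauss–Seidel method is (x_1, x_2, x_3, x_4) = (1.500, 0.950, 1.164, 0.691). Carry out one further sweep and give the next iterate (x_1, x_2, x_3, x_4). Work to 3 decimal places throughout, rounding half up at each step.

One sweep:
  x_1 = (12 - (3)·0.950 - (-1)·1.164 - (1)·0.691) / (8) = 1.203
  x_2 = (5 - (-3)·1.203 - (2)·1.164 - (2)·0.691) / (10) = 0.490
  x_3 = (6 - (-2)·1.203 - (-4)·0.490 - (-3)·0.691) / (11) = 1.131
  x_4 = (8 - (4)·1.203 - (-1)·0.490 - (-4)·1.131) / (11) = 0.746

(1.203, 0.490, 1.131, 0.746)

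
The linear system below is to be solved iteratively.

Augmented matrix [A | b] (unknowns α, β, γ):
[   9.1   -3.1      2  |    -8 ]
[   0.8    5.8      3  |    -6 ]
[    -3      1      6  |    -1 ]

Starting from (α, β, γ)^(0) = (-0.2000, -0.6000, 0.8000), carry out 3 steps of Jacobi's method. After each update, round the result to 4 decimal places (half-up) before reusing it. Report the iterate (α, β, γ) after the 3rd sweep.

(-1.0200, -0.5621, -0.7008)

Iteration 1:
  α = (-8 - (-3.1)·-0.6000 - (2)·0.8000) / (9.1) = -1.2593
  β = (-6 - (0.8)·-0.2000 - (3)·0.8000) / (5.8) = -1.4207
  γ = (-1 - (-3)·-0.2000 - (1)·-0.6000) / (6) = -0.1667
Iteration 2:
  α = (-8 - (-3.1)·-1.4207 - (2)·-0.1667) / (9.1) = -1.3265
  β = (-6 - (0.8)·-1.2593 - (3)·-0.1667) / (5.8) = -0.7746
  γ = (-1 - (-3)·-1.2593 - (1)·-1.4207) / (6) = -0.5595
Iteration 3:
  α = (-8 - (-3.1)·-0.7746 - (2)·-0.5595) / (9.1) = -1.0200
  β = (-6 - (0.8)·-1.3265 - (3)·-0.5595) / (5.8) = -0.5621
  γ = (-1 - (-3)·-1.3265 - (1)·-0.7746) / (6) = -0.7008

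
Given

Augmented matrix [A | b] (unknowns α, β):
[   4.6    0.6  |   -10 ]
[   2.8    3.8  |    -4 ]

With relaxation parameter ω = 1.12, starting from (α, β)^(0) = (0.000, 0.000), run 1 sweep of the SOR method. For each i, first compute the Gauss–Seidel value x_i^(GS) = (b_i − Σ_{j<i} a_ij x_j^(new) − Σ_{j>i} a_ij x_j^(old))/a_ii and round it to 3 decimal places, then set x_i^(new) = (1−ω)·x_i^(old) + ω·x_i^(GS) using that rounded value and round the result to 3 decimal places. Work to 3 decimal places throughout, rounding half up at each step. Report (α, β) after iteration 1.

Iteration 1:
  α: GS value = (-10 - (0.6)·0.000) / (4.6) = -2.174;  α ← (1−ω)·0.000 + ω·-2.174 = -2.435
  β: GS value = (-4 - (2.8)·-2.435) / (3.8) = 0.742;  β ← (1−ω)·0.000 + ω·0.742 = 0.831

(-2.435, 0.831)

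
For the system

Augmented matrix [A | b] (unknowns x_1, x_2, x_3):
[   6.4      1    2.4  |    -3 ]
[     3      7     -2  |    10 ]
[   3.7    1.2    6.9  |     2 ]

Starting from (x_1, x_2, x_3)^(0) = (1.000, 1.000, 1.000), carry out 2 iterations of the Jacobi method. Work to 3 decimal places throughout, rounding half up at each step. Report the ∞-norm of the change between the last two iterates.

1.022

Iteration 1:
  x_1 = (-3 - (1)·1.000 - (2.4)·1.000) / (6.4) = -1.000
  x_2 = (10 - (3)·1.000 - (-2)·1.000) / (7) = 1.286
  x_3 = (2 - (3.7)·1.000 - (1.2)·1.000) / (6.9) = -0.420
Iteration 2:
  x_1 = (-3 - (1)·1.286 - (2.4)·-0.420) / (6.4) = -0.512
  x_2 = (10 - (3)·-1.000 - (-2)·-0.420) / (7) = 1.737
  x_3 = (2 - (3.7)·-1.000 - (1.2)·1.286) / (6.9) = 0.602
Change: (0.488, 0.451, 1.022) → max |·| = 1.022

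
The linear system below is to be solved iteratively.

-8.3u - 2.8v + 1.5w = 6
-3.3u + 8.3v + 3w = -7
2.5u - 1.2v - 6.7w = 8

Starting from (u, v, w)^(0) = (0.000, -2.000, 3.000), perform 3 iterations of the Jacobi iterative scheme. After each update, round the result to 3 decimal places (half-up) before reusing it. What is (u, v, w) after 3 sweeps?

(-0.727, -0.692, -1.216)

Iteration 1:
  u = (6 - (-2.8)·-2.000 - (1.5)·3.000) / (-8.3) = 0.494
  v = (-7 - (-3.3)·0.000 - (3)·3.000) / (8.3) = -1.928
  w = (8 - (2.5)·0.000 - (-1.2)·-2.000) / (-6.7) = -0.836
Iteration 2:
  u = (6 - (-2.8)·-1.928 - (1.5)·-0.836) / (-8.3) = -0.224
  v = (-7 - (-3.3)·0.494 - (3)·-0.836) / (8.3) = -0.345
  w = (8 - (2.5)·0.494 - (-1.2)·-1.928) / (-6.7) = -0.664
Iteration 3:
  u = (6 - (-2.8)·-0.345 - (1.5)·-0.664) / (-8.3) = -0.727
  v = (-7 - (-3.3)·-0.224 - (3)·-0.664) / (8.3) = -0.692
  w = (8 - (2.5)·-0.224 - (-1.2)·-0.345) / (-6.7) = -1.216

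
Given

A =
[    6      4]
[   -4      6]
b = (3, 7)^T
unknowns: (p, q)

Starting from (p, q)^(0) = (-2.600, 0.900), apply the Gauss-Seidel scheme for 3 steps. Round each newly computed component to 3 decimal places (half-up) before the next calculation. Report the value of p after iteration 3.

Iteration 1:
  p = (3 - (4)·0.900) / (6) = -0.100
  q = (7 - (-4)·-0.100) / (6) = 1.100
Iteration 2:
  p = (3 - (4)·1.100) / (6) = -0.233
  q = (7 - (-4)·-0.233) / (6) = 1.011
Iteration 3:
  p = (3 - (4)·1.011) / (6) = -0.174
  q = (7 - (-4)·-0.174) / (6) = 1.051

-0.174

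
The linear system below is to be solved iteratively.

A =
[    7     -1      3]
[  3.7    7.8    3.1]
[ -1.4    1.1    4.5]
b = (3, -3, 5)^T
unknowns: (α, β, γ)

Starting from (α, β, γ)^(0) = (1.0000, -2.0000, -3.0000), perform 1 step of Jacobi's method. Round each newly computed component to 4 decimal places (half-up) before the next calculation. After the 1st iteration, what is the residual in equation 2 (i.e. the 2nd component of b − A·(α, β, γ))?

-16.8100

Iteration 1:
  α = (3 - (-1)·-2.0000 - (3)·-3.0000) / (7) = 1.4286
  β = (-3 - (3.7)·1.0000 - (3.1)·-3.0000) / (7.8) = 0.3333
  γ = (5 - (-1.4)·1.0000 - (1.1)·-2.0000) / (4.5) = 1.9111
Residual b − A·x = (-12.4002, -16.8100, -1.9665)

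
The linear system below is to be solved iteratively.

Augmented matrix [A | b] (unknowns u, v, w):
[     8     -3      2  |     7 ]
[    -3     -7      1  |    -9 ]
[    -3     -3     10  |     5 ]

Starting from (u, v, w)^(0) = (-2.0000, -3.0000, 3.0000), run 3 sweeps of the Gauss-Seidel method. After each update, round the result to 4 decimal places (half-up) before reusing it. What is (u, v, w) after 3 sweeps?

(0.8730, 1.0792, 1.0857)

Iteration 1:
  u = (7 - (-3)·-3.0000 - (2)·3.0000) / (8) = -1.0000
  v = (-9 - (-3)·-1.0000 - (1)·3.0000) / (-7) = 2.1429
  w = (5 - (-3)·-1.0000 - (-3)·2.1429) / (10) = 0.8429
Iteration 2:
  u = (7 - (-3)·2.1429 - (2)·0.8429) / (8) = 1.4679
  v = (-9 - (-3)·1.4679 - (1)·0.8429) / (-7) = 0.7770
  w = (5 - (-3)·1.4679 - (-3)·0.7770) / (10) = 1.1735
Iteration 3:
  u = (7 - (-3)·0.7770 - (2)·1.1735) / (8) = 0.8730
  v = (-9 - (-3)·0.8730 - (1)·1.1735) / (-7) = 1.0792
  w = (5 - (-3)·0.8730 - (-3)·1.0792) / (10) = 1.0857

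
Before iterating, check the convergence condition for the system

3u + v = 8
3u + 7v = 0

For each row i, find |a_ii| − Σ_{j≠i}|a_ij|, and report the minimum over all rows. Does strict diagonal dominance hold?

row 1: |3| − (1) = 2
row 2: |7| − (3) = 4
minimum over rows = 2 → strictly diagonally dominant (convergence guaranteed)

2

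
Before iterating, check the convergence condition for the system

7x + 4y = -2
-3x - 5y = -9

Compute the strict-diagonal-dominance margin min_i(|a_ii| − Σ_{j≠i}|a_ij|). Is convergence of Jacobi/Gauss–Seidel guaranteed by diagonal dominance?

2

row 1: |7| − (4) = 3
row 2: |-5| − (3) = 2
minimum over rows = 2 → strictly diagonally dominant (convergence guaranteed)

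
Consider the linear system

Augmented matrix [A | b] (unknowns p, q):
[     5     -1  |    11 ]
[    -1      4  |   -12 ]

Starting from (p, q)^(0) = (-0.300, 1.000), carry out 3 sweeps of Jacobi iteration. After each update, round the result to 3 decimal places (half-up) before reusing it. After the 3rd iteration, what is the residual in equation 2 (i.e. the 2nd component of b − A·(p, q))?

0.136

Iteration 1:
  p = (11 - (-1)·1.000) / (5) = 2.400
  q = (-12 - (-1)·-0.300) / (4) = -3.075
Iteration 2:
  p = (11 - (-1)·-3.075) / (5) = 1.585
  q = (-12 - (-1)·2.400) / (4) = -2.400
Iteration 3:
  p = (11 - (-1)·-2.400) / (5) = 1.720
  q = (-12 - (-1)·1.585) / (4) = -2.604
Residual b − A·x = (-0.204, 0.136)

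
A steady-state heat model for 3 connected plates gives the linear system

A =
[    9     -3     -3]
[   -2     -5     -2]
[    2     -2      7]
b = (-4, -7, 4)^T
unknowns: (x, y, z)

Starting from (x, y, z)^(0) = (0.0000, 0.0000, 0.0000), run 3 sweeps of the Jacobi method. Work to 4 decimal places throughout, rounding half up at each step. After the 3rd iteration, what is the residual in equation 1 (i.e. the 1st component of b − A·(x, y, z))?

Iteration 1:
  x = (-4 - (-3)·0.0000 - (-3)·0.0000) / (9) = -0.4444
  y = (-7 - (-2)·0.0000 - (-2)·0.0000) / (-5) = 1.4000
  z = (4 - (2)·0.0000 - (-2)·0.0000) / (7) = 0.5714
Iteration 2:
  x = (-4 - (-3)·1.4000 - (-3)·0.5714) / (9) = 0.2127
  y = (-7 - (-2)·-0.4444 - (-2)·0.5714) / (-5) = 1.3492
  z = (4 - (2)·-0.4444 - (-2)·1.4000) / (7) = 1.0984
Iteration 3:
  x = (-4 - (-3)·1.3492 - (-3)·1.0984) / (9) = 0.3714
  y = (-7 - (-2)·0.2127 - (-2)·1.0984) / (-5) = 0.8756
  z = (4 - (2)·0.2127 - (-2)·1.3492) / (7) = 0.8961
Residual b − A·x = (-2.0275, -0.0870, -1.2643)

-2.0275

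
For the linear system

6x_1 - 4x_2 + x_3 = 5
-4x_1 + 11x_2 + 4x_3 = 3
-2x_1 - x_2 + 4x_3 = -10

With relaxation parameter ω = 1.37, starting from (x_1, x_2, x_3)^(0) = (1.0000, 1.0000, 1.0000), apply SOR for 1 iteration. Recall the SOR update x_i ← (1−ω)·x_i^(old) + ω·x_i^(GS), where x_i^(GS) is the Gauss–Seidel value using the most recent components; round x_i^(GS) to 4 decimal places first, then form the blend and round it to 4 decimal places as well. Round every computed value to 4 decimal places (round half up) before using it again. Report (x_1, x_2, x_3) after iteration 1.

Iteration 1:
  x_1: GS value = (5 - (-4)·1.0000 - (1)·1.0000) / (6) = 1.3333;  x_1 ← (1−ω)·1.0000 + ω·1.3333 = 1.4566
  x_2: GS value = (3 - (-4)·1.4566 - (4)·1.0000) / (11) = 0.4388;  x_2 ← (1−ω)·1.0000 + ω·0.4388 = 0.2312
  x_3: GS value = (-10 - (-2)·1.4566 - (-1)·0.2312) / (4) = -1.7139;  x_3 ← (1−ω)·1.0000 + ω·-1.7139 = -2.7180

(1.4566, 0.2312, -2.7180)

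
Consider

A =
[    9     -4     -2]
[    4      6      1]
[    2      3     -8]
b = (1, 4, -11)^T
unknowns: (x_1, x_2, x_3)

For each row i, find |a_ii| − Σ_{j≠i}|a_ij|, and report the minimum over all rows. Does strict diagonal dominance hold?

1

row 1: |9| − (4+2) = 3
row 2: |6| − (4+1) = 1
row 3: |-8| − (2+3) = 3
minimum over rows = 1 → strictly diagonally dominant (convergence guaranteed)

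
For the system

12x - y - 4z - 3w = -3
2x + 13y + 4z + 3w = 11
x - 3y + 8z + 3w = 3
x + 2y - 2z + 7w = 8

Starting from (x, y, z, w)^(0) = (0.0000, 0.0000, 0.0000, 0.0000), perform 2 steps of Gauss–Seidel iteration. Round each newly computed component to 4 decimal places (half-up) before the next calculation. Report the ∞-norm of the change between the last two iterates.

0.7201

Iteration 1:
  x = (-3 - (-1)·0.0000 - (-4)·0.0000 - (-3)·0.0000) / (12) = -0.2500
  y = (11 - (2)·-0.2500 - (4)·0.0000 - (3)·0.0000) / (13) = 0.8846
  z = (3 - (1)·-0.2500 - (-3)·0.8846 - (3)·0.0000) / (8) = 0.7380
  w = (8 - (1)·-0.2500 - (2)·0.8846 - (-2)·0.7380) / (7) = 1.1367
Iteration 2:
  x = (-3 - (-1)·0.8846 - (-4)·0.7380 - (-3)·1.1367) / (12) = 0.3539
  y = (11 - (2)·0.3539 - (4)·0.7380 - (3)·1.1367) / (13) = 0.3023
  z = (3 - (1)·0.3539 - (-3)·0.3023 - (3)·1.1367) / (8) = 0.0179
  w = (8 - (1)·0.3539 - (2)·0.3023 - (-2)·0.0179) / (7) = 1.0110
Change: (0.6039, -0.5823, -0.7201, -0.1257) → max |·| = 0.7201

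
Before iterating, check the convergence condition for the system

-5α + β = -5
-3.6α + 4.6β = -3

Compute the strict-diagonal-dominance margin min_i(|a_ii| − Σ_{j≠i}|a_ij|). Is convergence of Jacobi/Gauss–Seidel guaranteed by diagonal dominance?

1

row 1: |-5| − (1) = 4
row 2: |4.6| − (3.6) = 1
minimum over rows = 1 → strictly diagonally dominant (convergence guaranteed)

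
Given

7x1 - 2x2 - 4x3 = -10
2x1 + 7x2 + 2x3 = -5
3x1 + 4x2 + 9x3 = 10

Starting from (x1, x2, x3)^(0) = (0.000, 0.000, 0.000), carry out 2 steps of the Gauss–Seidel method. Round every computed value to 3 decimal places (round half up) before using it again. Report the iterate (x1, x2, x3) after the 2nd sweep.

(-0.531, -1.055, 1.757)

Iteration 1:
  x1 = (-10 - (-2)·0.000 - (-4)·0.000) / (7) = -1.429
  x2 = (-5 - (2)·-1.429 - (2)·0.000) / (7) = -0.306
  x3 = (10 - (3)·-1.429 - (4)·-0.306) / (9) = 1.723
Iteration 2:
  x1 = (-10 - (-2)·-0.306 - (-4)·1.723) / (7) = -0.531
  x2 = (-5 - (2)·-0.531 - (2)·1.723) / (7) = -1.055
  x3 = (10 - (3)·-0.531 - (4)·-1.055) / (9) = 1.757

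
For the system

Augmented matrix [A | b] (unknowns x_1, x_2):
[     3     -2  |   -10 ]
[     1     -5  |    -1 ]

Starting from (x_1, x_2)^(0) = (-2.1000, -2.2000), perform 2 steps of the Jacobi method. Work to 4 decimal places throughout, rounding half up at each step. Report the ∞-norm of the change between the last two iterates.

Iteration 1:
  x_1 = (-10 - (-2)·-2.2000) / (3) = -4.8000
  x_2 = (-1 - (1)·-2.1000) / (-5) = -0.2200
Iteration 2:
  x_1 = (-10 - (-2)·-0.2200) / (3) = -3.4800
  x_2 = (-1 - (1)·-4.8000) / (-5) = -0.7600
Change: (1.3200, -0.5400) → max |·| = 1.3200

1.3200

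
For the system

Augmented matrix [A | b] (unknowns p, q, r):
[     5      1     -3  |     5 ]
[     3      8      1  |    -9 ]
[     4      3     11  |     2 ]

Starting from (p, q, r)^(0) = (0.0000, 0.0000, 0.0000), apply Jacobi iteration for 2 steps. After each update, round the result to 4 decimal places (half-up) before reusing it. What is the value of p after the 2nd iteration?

1.3341

Iteration 1:
  p = (5 - (1)·0.0000 - (-3)·0.0000) / (5) = 1.0000
  q = (-9 - (3)·0.0000 - (1)·0.0000) / (8) = -1.1250
  r = (2 - (4)·0.0000 - (3)·0.0000) / (11) = 0.1818
Iteration 2:
  p = (5 - (1)·-1.1250 - (-3)·0.1818) / (5) = 1.3341
  q = (-9 - (3)·1.0000 - (1)·0.1818) / (8) = -1.5227
  r = (2 - (4)·1.0000 - (3)·-1.1250) / (11) = 0.1250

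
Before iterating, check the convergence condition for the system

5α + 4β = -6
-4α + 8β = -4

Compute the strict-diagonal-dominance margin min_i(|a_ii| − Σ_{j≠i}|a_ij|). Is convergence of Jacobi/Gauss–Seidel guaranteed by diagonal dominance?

1

row 1: |5| − (4) = 1
row 2: |8| − (4) = 4
minimum over rows = 1 → strictly diagonally dominant (convergence guaranteed)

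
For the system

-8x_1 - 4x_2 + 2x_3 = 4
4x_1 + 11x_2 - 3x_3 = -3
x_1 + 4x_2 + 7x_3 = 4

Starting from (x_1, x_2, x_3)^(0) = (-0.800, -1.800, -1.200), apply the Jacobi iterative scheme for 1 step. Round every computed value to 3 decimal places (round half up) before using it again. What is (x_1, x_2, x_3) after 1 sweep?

Iteration 1:
  x_1 = (4 - (-4)·-1.800 - (2)·-1.200) / (-8) = 0.100
  x_2 = (-3 - (4)·-0.800 - (-3)·-1.200) / (11) = -0.309
  x_3 = (4 - (1)·-0.800 - (4)·-1.800) / (7) = 1.714

(0.100, -0.309, 1.714)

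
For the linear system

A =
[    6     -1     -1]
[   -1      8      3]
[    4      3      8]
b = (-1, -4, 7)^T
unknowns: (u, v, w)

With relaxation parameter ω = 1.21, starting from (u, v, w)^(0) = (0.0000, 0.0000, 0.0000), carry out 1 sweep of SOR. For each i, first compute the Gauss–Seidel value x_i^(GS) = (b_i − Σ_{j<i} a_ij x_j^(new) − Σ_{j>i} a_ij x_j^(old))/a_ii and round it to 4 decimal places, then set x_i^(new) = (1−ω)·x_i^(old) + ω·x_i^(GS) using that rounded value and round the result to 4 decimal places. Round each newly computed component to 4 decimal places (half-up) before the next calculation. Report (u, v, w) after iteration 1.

Iteration 1:
  u: GS value = (-1 - (-1)·0.0000 - (-1)·0.0000) / (6) = -0.1667;  u ← (1−ω)·0.0000 + ω·-0.1667 = -0.2017
  v: GS value = (-4 - (-1)·-0.2017 - (3)·0.0000) / (8) = -0.5252;  v ← (1−ω)·0.0000 + ω·-0.5252 = -0.6355
  w: GS value = (7 - (4)·-0.2017 - (3)·-0.6355) / (8) = 1.2142;  w ← (1−ω)·0.0000 + ω·1.2142 = 1.4692

(-0.2017, -0.6355, 1.4692)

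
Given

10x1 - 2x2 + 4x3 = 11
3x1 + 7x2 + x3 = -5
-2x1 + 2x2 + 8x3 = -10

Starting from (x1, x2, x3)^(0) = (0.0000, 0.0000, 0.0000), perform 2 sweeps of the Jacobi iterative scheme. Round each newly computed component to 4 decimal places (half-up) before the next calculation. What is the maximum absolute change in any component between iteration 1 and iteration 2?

0.4536

Iteration 1:
  x1 = (11 - (-2)·0.0000 - (4)·0.0000) / (10) = 1.1000
  x2 = (-5 - (3)·0.0000 - (1)·0.0000) / (7) = -0.7143
  x3 = (-10 - (-2)·0.0000 - (2)·0.0000) / (8) = -1.2500
Iteration 2:
  x1 = (11 - (-2)·-0.7143 - (4)·-1.2500) / (10) = 1.4571
  x2 = (-5 - (3)·1.1000 - (1)·-1.2500) / (7) = -1.0071
  x3 = (-10 - (-2)·1.1000 - (2)·-0.7143) / (8) = -0.7964
Change: (0.3571, -0.2928, 0.4536) → max |·| = 0.4536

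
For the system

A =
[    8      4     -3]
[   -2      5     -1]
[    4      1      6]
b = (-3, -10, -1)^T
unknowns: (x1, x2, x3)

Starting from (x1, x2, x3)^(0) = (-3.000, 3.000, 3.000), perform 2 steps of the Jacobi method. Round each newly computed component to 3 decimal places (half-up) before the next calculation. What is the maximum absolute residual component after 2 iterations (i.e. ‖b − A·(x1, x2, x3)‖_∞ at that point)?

Iteration 1:
  x1 = (-3 - (4)·3.000 - (-3)·3.000) / (8) = -0.750
  x2 = (-10 - (-2)·-3.000 - (-1)·3.000) / (5) = -2.600
  x3 = (-1 - (4)·-3.000 - (1)·3.000) / (6) = 1.333
Iteration 2:
  x1 = (-3 - (4)·-2.600 - (-3)·1.333) / (8) = 1.425
  x2 = (-10 - (-2)·-0.750 - (-1)·1.333) / (5) = -2.033
  x3 = (-1 - (4)·-0.750 - (1)·-2.600) / (6) = 0.767
Residual b − A·x = (-3.967, 3.782, -9.269); ∞-norm = 9.269

9.269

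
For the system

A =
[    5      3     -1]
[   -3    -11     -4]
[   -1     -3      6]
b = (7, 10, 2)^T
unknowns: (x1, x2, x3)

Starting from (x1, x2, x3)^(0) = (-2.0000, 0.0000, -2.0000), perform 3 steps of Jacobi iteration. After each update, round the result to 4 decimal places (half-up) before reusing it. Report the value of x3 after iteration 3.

Iteration 1:
  x1 = (7 - (3)·0.0000 - (-1)·-2.0000) / (5) = 1.0000
  x2 = (10 - (-3)·-2.0000 - (-4)·-2.0000) / (-11) = 0.3636
  x3 = (2 - (-1)·-2.0000 - (-3)·0.0000) / (6) = 0.0000
Iteration 2:
  x1 = (7 - (3)·0.3636 - (-1)·0.0000) / (5) = 1.1818
  x2 = (10 - (-3)·1.0000 - (-4)·0.0000) / (-11) = -1.1818
  x3 = (2 - (-1)·1.0000 - (-3)·0.3636) / (6) = 0.6818
Iteration 3:
  x1 = (7 - (3)·-1.1818 - (-1)·0.6818) / (5) = 2.2454
  x2 = (10 - (-3)·1.1818 - (-4)·0.6818) / (-11) = -1.4793
  x3 = (2 - (-1)·1.1818 - (-3)·-1.1818) / (6) = -0.0606

-0.0606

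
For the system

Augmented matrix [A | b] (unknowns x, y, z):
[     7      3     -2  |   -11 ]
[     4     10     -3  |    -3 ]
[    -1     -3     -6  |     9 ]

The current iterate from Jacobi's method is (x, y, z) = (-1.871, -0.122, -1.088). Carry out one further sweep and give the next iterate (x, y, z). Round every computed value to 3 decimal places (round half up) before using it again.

(-1.830, 0.122, -1.127)

One sweep:
  x = (-11 - (3)·-0.122 - (-2)·-1.088) / (7) = -1.830
  y = (-3 - (4)·-1.871 - (-3)·-1.088) / (10) = 0.122
  z = (9 - (-1)·-1.871 - (-3)·-0.122) / (-6) = -1.127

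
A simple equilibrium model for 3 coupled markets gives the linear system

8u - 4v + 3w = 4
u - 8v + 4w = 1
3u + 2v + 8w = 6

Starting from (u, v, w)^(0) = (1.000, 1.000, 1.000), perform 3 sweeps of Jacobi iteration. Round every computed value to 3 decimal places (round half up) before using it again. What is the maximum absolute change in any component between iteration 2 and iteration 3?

Iteration 1:
  u = (4 - (-4)·1.000 - (3)·1.000) / (8) = 0.625
  v = (1 - (1)·1.000 - (4)·1.000) / (-8) = 0.500
  w = (6 - (3)·1.000 - (2)·1.000) / (8) = 0.125
Iteration 2:
  u = (4 - (-4)·0.500 - (3)·0.125) / (8) = 0.703
  v = (1 - (1)·0.625 - (4)·0.125) / (-8) = 0.016
  w = (6 - (3)·0.625 - (2)·0.500) / (8) = 0.391
Iteration 3:
  u = (4 - (-4)·0.016 - (3)·0.391) / (8) = 0.361
  v = (1 - (1)·0.703 - (4)·0.391) / (-8) = 0.158
  w = (6 - (3)·0.703 - (2)·0.016) / (8) = 0.482
Change: (-0.342, 0.142, 0.091) → max |·| = 0.342

0.342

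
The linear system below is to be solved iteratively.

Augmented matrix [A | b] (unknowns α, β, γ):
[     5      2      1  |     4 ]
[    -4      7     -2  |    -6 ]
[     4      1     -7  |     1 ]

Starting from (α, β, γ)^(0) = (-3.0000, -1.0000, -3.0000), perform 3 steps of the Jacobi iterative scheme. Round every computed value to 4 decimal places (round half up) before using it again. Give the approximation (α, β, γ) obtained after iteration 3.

Iteration 1:
  α = (4 - (2)·-1.0000 - (1)·-3.0000) / (5) = 1.8000
  β = (-6 - (-4)·-3.0000 - (-2)·-3.0000) / (7) = -3.4286
  γ = (1 - (4)·-3.0000 - (1)·-1.0000) / (-7) = -2.0000
Iteration 2:
  α = (4 - (2)·-3.4286 - (1)·-2.0000) / (5) = 2.5714
  β = (-6 - (-4)·1.8000 - (-2)·-2.0000) / (7) = -0.4000
  γ = (1 - (4)·1.8000 - (1)·-3.4286) / (-7) = 0.3959
Iteration 3:
  α = (4 - (2)·-0.4000 - (1)·0.3959) / (5) = 0.8808
  β = (-6 - (-4)·2.5714 - (-2)·0.3959) / (7) = 0.7253
  γ = (1 - (4)·2.5714 - (1)·-0.4000) / (-7) = 1.2694

(0.8808, 0.7253, 1.2694)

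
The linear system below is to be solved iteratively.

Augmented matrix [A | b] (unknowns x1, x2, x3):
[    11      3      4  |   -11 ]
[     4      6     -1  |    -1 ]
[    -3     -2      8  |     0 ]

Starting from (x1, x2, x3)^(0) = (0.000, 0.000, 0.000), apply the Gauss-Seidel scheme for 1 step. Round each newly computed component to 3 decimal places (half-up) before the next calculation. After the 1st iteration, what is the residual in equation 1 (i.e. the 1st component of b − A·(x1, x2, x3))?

-0.500

Iteration 1:
  x1 = (-11 - (3)·0.000 - (4)·0.000) / (11) = -1.000
  x2 = (-1 - (4)·-1.000 - (-1)·0.000) / (6) = 0.500
  x3 = (0 - (-3)·-1.000 - (-2)·0.500) / (8) = -0.250
Residual b − A·x = (-0.500, -0.250, 0.000)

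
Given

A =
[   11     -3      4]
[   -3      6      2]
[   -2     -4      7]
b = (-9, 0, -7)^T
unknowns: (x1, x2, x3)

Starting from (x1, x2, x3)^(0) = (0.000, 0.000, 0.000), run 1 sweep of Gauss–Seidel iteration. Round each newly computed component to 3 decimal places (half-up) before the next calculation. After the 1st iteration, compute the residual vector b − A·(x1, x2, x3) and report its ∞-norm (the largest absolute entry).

Iteration 1:
  x1 = (-9 - (-3)·0.000 - (4)·0.000) / (11) = -0.818
  x2 = (0 - (-3)·-0.818 - (2)·0.000) / (6) = -0.409
  x3 = (-7 - (-2)·-0.818 - (-4)·-0.409) / (7) = -1.467
Residual b − A·x = (4.639, 2.934, -0.003); ∞-norm = 4.639

4.639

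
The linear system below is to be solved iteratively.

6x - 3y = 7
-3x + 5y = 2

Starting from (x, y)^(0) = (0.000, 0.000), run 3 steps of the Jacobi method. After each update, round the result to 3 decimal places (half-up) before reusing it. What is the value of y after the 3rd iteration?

1.220

Iteration 1:
  x = (7 - (-3)·0.000) / (6) = 1.167
  y = (2 - (-3)·0.000) / (5) = 0.400
Iteration 2:
  x = (7 - (-3)·0.400) / (6) = 1.367
  y = (2 - (-3)·1.167) / (5) = 1.100
Iteration 3:
  x = (7 - (-3)·1.100) / (6) = 1.717
  y = (2 - (-3)·1.367) / (5) = 1.220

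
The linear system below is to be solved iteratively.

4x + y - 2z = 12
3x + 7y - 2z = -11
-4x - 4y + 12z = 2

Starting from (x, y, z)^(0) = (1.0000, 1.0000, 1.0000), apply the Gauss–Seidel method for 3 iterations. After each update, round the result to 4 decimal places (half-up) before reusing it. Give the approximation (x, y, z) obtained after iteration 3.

Iteration 1:
  x = (12 - (1)·1.0000 - (-2)·1.0000) / (4) = 3.2500
  y = (-11 - (3)·3.2500 - (-2)·1.0000) / (7) = -2.6786
  z = (2 - (-4)·3.2500 - (-4)·-2.6786) / (12) = 0.3571
Iteration 2:
  x = (12 - (1)·-2.6786 - (-2)·0.3571) / (4) = 3.8482
  y = (-11 - (3)·3.8482 - (-2)·0.3571) / (7) = -3.1186
  z = (2 - (-4)·3.8482 - (-4)·-3.1186) / (12) = 0.4099
Iteration 3:
  x = (12 - (1)·-3.1186 - (-2)·0.4099) / (4) = 3.9846
  y = (-11 - (3)·3.9846 - (-2)·0.4099) / (7) = -3.1620
  z = (2 - (-4)·3.9846 - (-4)·-3.1620) / (12) = 0.4409

(3.9846, -3.1620, 0.4409)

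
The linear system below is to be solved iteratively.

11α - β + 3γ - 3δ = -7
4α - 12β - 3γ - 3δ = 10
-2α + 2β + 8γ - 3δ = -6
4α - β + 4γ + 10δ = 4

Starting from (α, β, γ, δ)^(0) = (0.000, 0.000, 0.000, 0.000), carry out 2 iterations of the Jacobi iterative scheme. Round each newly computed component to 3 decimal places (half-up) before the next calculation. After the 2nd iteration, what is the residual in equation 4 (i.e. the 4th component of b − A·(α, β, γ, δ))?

-1.872

Iteration 1:
  α = (-7 - (-1)·0.000 - (3)·0.000 - (-3)·0.000) / (11) = -0.636
  β = (10 - (4)·0.000 - (-3)·0.000 - (-3)·0.000) / (-12) = -0.833
  γ = (-6 - (-2)·0.000 - (2)·0.000 - (-3)·0.000) / (8) = -0.750
  δ = (4 - (4)·0.000 - (-1)·0.000 - (4)·0.000) / (10) = 0.400
Iteration 2:
  α = (-7 - (-1)·-0.833 - (3)·-0.750 - (-3)·0.400) / (11) = -0.398
  β = (10 - (4)·-0.636 - (-3)·-0.750 - (-3)·0.400) / (-12) = -0.958
  γ = (-6 - (-2)·-0.636 - (2)·-0.833 - (-3)·0.400) / (8) = -0.551
  δ = (4 - (4)·-0.636 - (-1)·-0.833 - (4)·-0.750) / (10) = 0.871
Residual b − A·x = (0.686, 1.056, 2.141, -1.872)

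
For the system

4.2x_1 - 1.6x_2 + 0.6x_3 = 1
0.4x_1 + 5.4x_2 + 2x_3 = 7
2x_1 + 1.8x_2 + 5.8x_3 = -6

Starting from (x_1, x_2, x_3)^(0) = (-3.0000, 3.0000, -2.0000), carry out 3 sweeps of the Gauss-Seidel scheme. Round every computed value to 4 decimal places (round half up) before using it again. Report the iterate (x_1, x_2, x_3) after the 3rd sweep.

(1.3069, 1.9782, -2.0991)

Iteration 1:
  x_1 = (1 - (-1.6)·3.0000 - (0.6)·-2.0000) / (4.2) = 1.6667
  x_2 = (7 - (0.4)·1.6667 - (2)·-2.0000) / (5.4) = 1.9136
  x_3 = (-6 - (2)·1.6667 - (1.8)·1.9136) / (5.8) = -2.2031
Iteration 2:
  x_1 = (1 - (-1.6)·1.9136 - (0.6)·-2.2031) / (4.2) = 1.2818
  x_2 = (7 - (0.4)·1.2818 - (2)·-2.2031) / (5.4) = 2.0173
  x_3 = (-6 - (2)·1.2818 - (1.8)·2.0173) / (5.8) = -2.1025
Iteration 3:
  x_1 = (1 - (-1.6)·2.0173 - (0.6)·-2.1025) / (4.2) = 1.3069
  x_2 = (7 - (0.4)·1.3069 - (2)·-2.1025) / (5.4) = 1.9782
  x_3 = (-6 - (2)·1.3069 - (1.8)·1.9782) / (5.8) = -2.0991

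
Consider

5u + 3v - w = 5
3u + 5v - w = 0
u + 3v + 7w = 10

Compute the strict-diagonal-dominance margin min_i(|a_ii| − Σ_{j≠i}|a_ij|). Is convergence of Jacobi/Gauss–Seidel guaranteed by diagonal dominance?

1

row 1: |5| − (3+1) = 1
row 2: |5| − (3+1) = 1
row 3: |7| − (1+3) = 3
minimum over rows = 1 → strictly diagonally dominant (convergence guaranteed)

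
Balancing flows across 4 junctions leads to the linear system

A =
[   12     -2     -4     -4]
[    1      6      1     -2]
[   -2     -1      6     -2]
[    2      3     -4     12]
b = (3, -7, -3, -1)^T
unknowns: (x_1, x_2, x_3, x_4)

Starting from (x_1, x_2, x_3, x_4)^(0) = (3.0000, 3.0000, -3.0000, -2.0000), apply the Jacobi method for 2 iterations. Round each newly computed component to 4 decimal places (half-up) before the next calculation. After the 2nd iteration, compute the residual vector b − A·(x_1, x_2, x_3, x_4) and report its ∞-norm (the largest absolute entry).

9.2364

Iteration 1:
  x_1 = (3 - (-2)·3.0000 - (-4)·-3.0000 - (-4)·-2.0000) / (12) = -0.9167
  x_2 = (-7 - (1)·3.0000 - (1)·-3.0000 - (-2)·-2.0000) / (6) = -1.8333
  x_3 = (-3 - (-2)·3.0000 - (-1)·3.0000 - (-2)·-2.0000) / (6) = 0.3333
  x_4 = (-1 - (2)·3.0000 - (3)·3.0000 - (-4)·-3.0000) / (12) = -2.3333
Iteration 2:
  x_1 = (3 - (-2)·-1.8333 - (-4)·0.3333 - (-4)·-2.3333) / (12) = -0.7222
  x_2 = (-7 - (1)·-0.9167 - (1)·0.3333 - (-2)·-2.3333) / (6) = -1.8472
  x_3 = (-3 - (-2)·-0.9167 - (-1)·-1.8333 - (-2)·-2.3333) / (6) = -1.8889
  x_4 = (-1 - (2)·-0.9167 - (3)·-1.8333 - (-4)·0.3333) / (12) = 0.6389
Residual b − A·x = (2.9720, 7.9721, 6.3196, -9.2364); ∞-norm = 9.2364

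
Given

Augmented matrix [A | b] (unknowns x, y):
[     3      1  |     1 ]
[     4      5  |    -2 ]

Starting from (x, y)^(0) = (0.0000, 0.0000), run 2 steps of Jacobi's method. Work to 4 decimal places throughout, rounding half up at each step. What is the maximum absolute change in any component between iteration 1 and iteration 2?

0.2666

Iteration 1:
  x = (1 - (1)·0.0000) / (3) = 0.3333
  y = (-2 - (4)·0.0000) / (5) = -0.4000
Iteration 2:
  x = (1 - (1)·-0.4000) / (3) = 0.4667
  y = (-2 - (4)·0.3333) / (5) = -0.6666
Change: (0.1334, -0.2666) → max |·| = 0.2666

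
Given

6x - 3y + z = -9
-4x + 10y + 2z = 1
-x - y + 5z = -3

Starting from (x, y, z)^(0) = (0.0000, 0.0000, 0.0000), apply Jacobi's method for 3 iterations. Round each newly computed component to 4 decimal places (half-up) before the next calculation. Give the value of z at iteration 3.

Iteration 1:
  x = (-9 - (-3)·0.0000 - (1)·0.0000) / (6) = -1.5000
  y = (1 - (-4)·0.0000 - (2)·0.0000) / (10) = 0.1000
  z = (-3 - (-1)·0.0000 - (-1)·0.0000) / (5) = -0.6000
Iteration 2:
  x = (-9 - (-3)·0.1000 - (1)·-0.6000) / (6) = -1.3500
  y = (1 - (-4)·-1.5000 - (2)·-0.6000) / (10) = -0.3800
  z = (-3 - (-1)·-1.5000 - (-1)·0.1000) / (5) = -0.8800
Iteration 3:
  x = (-9 - (-3)·-0.3800 - (1)·-0.8800) / (6) = -1.5433
  y = (1 - (-4)·-1.3500 - (2)·-0.8800) / (10) = -0.2640
  z = (-3 - (-1)·-1.3500 - (-1)·-0.3800) / (5) = -0.9460

-0.9460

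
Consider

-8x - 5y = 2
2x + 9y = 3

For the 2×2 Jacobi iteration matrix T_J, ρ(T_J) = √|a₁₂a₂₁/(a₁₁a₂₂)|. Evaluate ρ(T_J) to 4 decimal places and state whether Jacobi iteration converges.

a₁₂a₂₁/(a₁₁a₂₂) = (-5)·(2) / ((-8)·(9)) = 0.138889
ρ = √|0.138889| = √0.138889 = 0.3727
ρ < 1, so Jacobi converges

0.3727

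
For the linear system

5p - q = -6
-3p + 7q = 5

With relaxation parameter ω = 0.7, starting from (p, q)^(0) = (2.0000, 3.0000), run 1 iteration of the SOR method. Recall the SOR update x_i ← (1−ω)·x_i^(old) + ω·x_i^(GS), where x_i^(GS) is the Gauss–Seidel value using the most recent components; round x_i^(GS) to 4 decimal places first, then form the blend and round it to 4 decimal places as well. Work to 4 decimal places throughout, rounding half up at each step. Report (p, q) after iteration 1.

(0.1800, 1.4540)

Iteration 1:
  p: GS value = (-6 - (-1)·3.0000) / (5) = -0.6000;  p ← (1−ω)·2.0000 + ω·-0.6000 = 0.1800
  q: GS value = (5 - (-3)·0.1800) / (7) = 0.7914;  q ← (1−ω)·3.0000 + ω·0.7914 = 1.4540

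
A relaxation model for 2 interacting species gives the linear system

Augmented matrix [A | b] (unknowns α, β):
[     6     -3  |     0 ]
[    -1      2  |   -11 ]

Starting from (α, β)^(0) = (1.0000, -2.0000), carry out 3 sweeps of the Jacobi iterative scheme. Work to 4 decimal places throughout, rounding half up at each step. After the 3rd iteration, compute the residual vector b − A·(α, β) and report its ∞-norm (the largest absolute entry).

Iteration 1:
  α = (0 - (-3)·-2.0000) / (6) = -1.0000
  β = (-11 - (-1)·1.0000) / (2) = -5.0000
Iteration 2:
  α = (0 - (-3)·-5.0000) / (6) = -2.5000
  β = (-11 - (-1)·-1.0000) / (2) = -6.0000
Iteration 3:
  α = (0 - (-3)·-6.0000) / (6) = -3.0000
  β = (-11 - (-1)·-2.5000) / (2) = -6.7500
Residual b − A·x = (-2.2500, -0.5000); ∞-norm = 2.2500

2.2500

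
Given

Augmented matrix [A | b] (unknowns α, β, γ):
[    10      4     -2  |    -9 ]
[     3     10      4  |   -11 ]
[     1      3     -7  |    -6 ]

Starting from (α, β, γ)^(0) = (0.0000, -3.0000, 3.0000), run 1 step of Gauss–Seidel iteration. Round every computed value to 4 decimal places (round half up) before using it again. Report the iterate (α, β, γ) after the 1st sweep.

(0.9000, -2.5700, -0.1157)

Iteration 1:
  α = (-9 - (4)·-3.0000 - (-2)·3.0000) / (10) = 0.9000
  β = (-11 - (3)·0.9000 - (4)·3.0000) / (10) = -2.5700
  γ = (-6 - (1)·0.9000 - (3)·-2.5700) / (-7) = -0.1157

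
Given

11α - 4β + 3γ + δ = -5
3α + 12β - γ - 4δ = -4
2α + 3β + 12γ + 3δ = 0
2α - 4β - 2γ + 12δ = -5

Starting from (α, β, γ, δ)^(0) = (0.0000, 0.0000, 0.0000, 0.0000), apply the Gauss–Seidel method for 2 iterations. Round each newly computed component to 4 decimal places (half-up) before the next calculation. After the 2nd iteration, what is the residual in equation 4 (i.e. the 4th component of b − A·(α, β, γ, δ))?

Iteration 1:
  α = (-5 - (-4)·0.0000 - (3)·0.0000 - (1)·0.0000) / (11) = -0.4545
  β = (-4 - (3)·-0.4545 - (-1)·0.0000 - (-4)·0.0000) / (12) = -0.2197
  γ = (0 - (2)·-0.4545 - (3)·-0.2197 - (3)·0.0000) / (12) = 0.1307
  δ = (-5 - (2)·-0.4545 - (-4)·-0.2197 - (-2)·0.1307) / (12) = -0.3924
Iteration 2:
  α = (-5 - (-4)·-0.2197 - (3)·0.1307 - (1)·-0.3924) / (11) = -0.5344
  β = (-4 - (3)·-0.5344 - (-1)·0.1307 - (-4)·-0.3924) / (12) = -0.3196
  γ = (0 - (2)·-0.5344 - (3)·-0.3196 - (3)·-0.3924) / (12) = 0.2671
  δ = (-5 - (2)·-0.5344 - (-4)·-0.3196 - (-2)·0.2671) / (12) = -0.3896
Residual b − A·x = (-0.8117, 0.1471, -0.0088, -0.0002)

-0.0002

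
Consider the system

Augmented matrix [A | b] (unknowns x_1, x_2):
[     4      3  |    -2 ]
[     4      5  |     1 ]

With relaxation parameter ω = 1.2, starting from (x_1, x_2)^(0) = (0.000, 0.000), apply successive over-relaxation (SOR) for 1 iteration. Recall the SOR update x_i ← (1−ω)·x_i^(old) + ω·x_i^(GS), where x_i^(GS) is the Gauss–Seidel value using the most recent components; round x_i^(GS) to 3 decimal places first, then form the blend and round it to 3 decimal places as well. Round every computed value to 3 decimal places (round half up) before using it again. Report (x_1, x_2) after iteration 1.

(-0.600, 0.816)

Iteration 1:
  x_1: GS value = (-2 - (3)·0.000) / (4) = -0.500;  x_1 ← (1−ω)·0.000 + ω·-0.500 = -0.600
  x_2: GS value = (1 - (4)·-0.600) / (5) = 0.680;  x_2 ← (1−ω)·0.000 + ω·0.680 = 0.816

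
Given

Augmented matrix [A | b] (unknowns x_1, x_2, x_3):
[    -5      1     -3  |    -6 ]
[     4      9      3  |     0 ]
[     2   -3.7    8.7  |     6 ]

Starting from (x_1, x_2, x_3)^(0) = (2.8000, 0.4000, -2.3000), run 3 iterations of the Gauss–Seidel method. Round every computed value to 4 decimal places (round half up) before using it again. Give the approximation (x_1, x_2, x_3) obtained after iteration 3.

Iteration 1:
  x_1 = (-6 - (1)·0.4000 - (-3)·-2.3000) / (-5) = 2.6600
  x_2 = (0 - (4)·2.6600 - (3)·-2.3000) / (9) = -0.4156
  x_3 = (6 - (2)·2.6600 - (-3.7)·-0.4156) / (8.7) = -0.0986
Iteration 2:
  x_1 = (-6 - (1)·-0.4156 - (-3)·-0.0986) / (-5) = 1.1760
  x_2 = (0 - (4)·1.1760 - (3)·-0.0986) / (9) = -0.4898
  x_3 = (6 - (2)·1.1760 - (-3.7)·-0.4898) / (8.7) = 0.2110
Iteration 3:
  x_1 = (-6 - (1)·-0.4898 - (-3)·0.2110) / (-5) = 0.9754
  x_2 = (0 - (4)·0.9754 - (3)·0.2110) / (9) = -0.5038
  x_3 = (6 - (2)·0.9754 - (-3.7)·-0.5038) / (8.7) = 0.2512

(0.9754, -0.5038, 0.2512)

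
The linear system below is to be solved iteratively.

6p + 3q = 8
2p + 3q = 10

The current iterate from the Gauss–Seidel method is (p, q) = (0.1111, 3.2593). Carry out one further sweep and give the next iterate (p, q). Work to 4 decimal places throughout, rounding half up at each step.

(-0.2963, 3.5309)

One sweep:
  p = (8 - (3)·3.2593) / (6) = -0.2963
  q = (10 - (2)·-0.2963) / (3) = 3.5309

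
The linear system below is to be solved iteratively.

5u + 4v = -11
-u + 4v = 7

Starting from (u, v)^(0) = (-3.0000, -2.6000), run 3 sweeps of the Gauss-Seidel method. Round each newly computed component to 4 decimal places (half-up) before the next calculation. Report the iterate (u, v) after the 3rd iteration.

Iteration 1:
  u = (-11 - (4)·-2.6000) / (5) = -0.1200
  v = (7 - (-1)·-0.1200) / (4) = 1.7200
Iteration 2:
  u = (-11 - (4)·1.7200) / (5) = -3.5760
  v = (7 - (-1)·-3.5760) / (4) = 0.8560
Iteration 3:
  u = (-11 - (4)·0.8560) / (5) = -2.8848
  v = (7 - (-1)·-2.8848) / (4) = 1.0288

(-2.8848, 1.0288)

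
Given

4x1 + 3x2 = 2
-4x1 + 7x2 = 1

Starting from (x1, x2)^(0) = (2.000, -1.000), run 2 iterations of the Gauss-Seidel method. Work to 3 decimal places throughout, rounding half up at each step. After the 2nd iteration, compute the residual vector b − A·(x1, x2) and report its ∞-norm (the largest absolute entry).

Iteration 1:
  x1 = (2 - (3)·-1.000) / (4) = 1.250
  x2 = (1 - (-4)·1.250) / (7) = 0.857
Iteration 2:
  x1 = (2 - (3)·0.857) / (4) = -0.143
  x2 = (1 - (-4)·-0.143) / (7) = 0.061
Residual b − A·x = (2.389, 0.001); ∞-norm = 2.389

2.389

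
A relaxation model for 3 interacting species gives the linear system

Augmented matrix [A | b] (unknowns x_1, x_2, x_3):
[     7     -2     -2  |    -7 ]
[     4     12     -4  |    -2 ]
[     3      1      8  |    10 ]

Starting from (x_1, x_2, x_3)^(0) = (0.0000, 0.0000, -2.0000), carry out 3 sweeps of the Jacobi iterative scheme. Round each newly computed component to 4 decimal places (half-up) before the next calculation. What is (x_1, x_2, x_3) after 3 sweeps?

Iteration 1:
  x_1 = (-7 - (-2)·0.0000 - (-2)·-2.0000) / (7) = -1.5714
  x_2 = (-2 - (4)·0.0000 - (-4)·-2.0000) / (12) = -0.8333
  x_3 = (10 - (3)·0.0000 - (1)·0.0000) / (8) = 1.2500
Iteration 2:
  x_1 = (-7 - (-2)·-0.8333 - (-2)·1.2500) / (7) = -0.8809
  x_2 = (-2 - (4)·-1.5714 - (-4)·1.2500) / (12) = 0.7738
  x_3 = (10 - (3)·-1.5714 - (1)·-0.8333) / (8) = 1.9434
Iteration 3:
  x_1 = (-7 - (-2)·0.7738 - (-2)·1.9434) / (7) = -0.2237
  x_2 = (-2 - (4)·-0.8809 - (-4)·1.9434) / (12) = 0.7748
  x_3 = (10 - (3)·-0.8809 - (1)·0.7738) / (8) = 1.4836

(-0.2237, 0.7748, 1.4836)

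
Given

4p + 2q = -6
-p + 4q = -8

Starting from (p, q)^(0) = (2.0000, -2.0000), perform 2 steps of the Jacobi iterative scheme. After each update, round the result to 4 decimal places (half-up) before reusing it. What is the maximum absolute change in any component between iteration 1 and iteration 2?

Iteration 1:
  p = (-6 - (2)·-2.0000) / (4) = -0.5000
  q = (-8 - (-1)·2.0000) / (4) = -1.5000
Iteration 2:
  p = (-6 - (2)·-1.5000) / (4) = -0.7500
  q = (-8 - (-1)·-0.5000) / (4) = -2.1250
Change: (-0.2500, -0.6250) → max |·| = 0.6250

0.6250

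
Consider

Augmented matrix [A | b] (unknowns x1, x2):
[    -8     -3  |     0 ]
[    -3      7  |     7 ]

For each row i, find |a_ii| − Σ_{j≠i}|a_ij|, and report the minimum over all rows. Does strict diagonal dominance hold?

row 1: |-8| − (3) = 5
row 2: |7| − (3) = 4
minimum over rows = 4 → strictly diagonally dominant (convergence guaranteed)

4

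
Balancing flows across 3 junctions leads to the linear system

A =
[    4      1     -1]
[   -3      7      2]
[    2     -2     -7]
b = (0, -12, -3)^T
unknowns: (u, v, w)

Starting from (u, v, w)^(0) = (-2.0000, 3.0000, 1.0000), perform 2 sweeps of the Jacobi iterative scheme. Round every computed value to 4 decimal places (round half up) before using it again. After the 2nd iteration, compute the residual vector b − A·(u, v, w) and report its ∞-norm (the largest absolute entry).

Iteration 1:
  u = (0 - (1)·3.0000 - (-1)·1.0000) / (4) = -0.5000
  v = (-12 - (-3)·-2.0000 - (2)·1.0000) / (7) = -2.8571
  w = (-3 - (2)·-2.0000 - (-2)·3.0000) / (-7) = -1.0000
Iteration 2:
  u = (0 - (1)·-2.8571 - (-1)·-1.0000) / (4) = 0.4643
  v = (-12 - (-3)·-0.5000 - (2)·-1.0000) / (7) = -1.6429
  w = (-3 - (2)·-0.5000 - (-2)·-2.8571) / (-7) = 1.1020
Residual b − A·x = (0.8877, -1.3108, 0.4996); ∞-norm = 1.3108

1.3108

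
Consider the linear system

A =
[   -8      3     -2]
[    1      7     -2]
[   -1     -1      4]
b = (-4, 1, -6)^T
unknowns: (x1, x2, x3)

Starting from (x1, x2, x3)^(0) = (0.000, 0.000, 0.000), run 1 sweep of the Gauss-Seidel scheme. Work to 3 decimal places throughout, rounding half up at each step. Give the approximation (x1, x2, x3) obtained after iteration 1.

Iteration 1:
  x1 = (-4 - (3)·0.000 - (-2)·0.000) / (-8) = 0.500
  x2 = (1 - (1)·0.500 - (-2)·0.000) / (7) = 0.071
  x3 = (-6 - (-1)·0.500 - (-1)·0.071) / (4) = -1.357

(0.500, 0.071, -1.357)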